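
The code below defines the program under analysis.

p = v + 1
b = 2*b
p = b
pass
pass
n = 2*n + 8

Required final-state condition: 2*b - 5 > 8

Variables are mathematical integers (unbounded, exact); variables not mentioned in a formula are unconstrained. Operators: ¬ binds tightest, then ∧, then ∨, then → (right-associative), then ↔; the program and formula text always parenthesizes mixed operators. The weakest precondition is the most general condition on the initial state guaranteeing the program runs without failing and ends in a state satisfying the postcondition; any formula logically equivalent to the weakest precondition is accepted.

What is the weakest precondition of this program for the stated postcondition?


Working backward. After the program, the postcondition 2*b - 5 > 8 must hold; in canonical form it is 2*b > 13.
Before n := 2*n + 8: 2*b > 13
Before skip: 2*b > 13
Before skip: 2*b > 13
Before p := b: 2*b > 13
Before b := 2*b: 4*b > 13
Before p := v + 1: 4*b > 13
Answer: WP = 4*b > 13


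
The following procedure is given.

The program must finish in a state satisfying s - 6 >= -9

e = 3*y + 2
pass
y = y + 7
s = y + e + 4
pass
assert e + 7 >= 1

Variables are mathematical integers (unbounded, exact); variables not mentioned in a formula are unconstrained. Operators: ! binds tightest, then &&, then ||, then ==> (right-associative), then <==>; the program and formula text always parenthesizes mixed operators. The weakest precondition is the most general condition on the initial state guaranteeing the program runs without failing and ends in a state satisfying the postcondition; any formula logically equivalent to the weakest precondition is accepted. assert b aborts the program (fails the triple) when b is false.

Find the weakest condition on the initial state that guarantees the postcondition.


Working backward. After the program, the postcondition s - 6 >= -9 must hold; in canonical form it is s >= -3.
Before assert e + 7 >= 1: e >= -6 && s >= -3
Before skip: e >= -6 && s >= -3
Before s := y + e + 4: e >= -6 && e + y >= -7
Before y := y + 7: e >= -6 && e + y >= -14
Before skip: e >= -6 && e + y >= -14
Before e := 3*y + 2: 3*y >= -8 && 4*y >= -16
Answer: WP = 3*y >= -8 && 4*y >= -16


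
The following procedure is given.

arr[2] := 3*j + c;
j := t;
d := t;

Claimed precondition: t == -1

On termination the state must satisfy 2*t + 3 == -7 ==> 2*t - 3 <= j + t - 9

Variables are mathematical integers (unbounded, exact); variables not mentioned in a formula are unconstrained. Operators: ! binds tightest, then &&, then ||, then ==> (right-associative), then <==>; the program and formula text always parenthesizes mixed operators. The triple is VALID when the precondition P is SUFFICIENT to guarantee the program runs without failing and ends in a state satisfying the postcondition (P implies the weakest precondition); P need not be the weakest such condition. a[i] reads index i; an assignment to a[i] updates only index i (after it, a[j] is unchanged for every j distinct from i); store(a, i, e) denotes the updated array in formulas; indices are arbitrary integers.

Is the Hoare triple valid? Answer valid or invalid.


Working backward. After the program, the postcondition 2*t + 3 == -7 ==> 2*t - 3 <= j + t - 9 must hold; in canonical form it is 2*t == -10 ==> t <= j - 6.
Before d := t: 2*t == -10 ==> t <= j - 6
Before j := t: !(2*t == -10)
Before arr[2] := 3*j + c: !(2*t == -10)
The weakest precondition is !(2*t == -10).
Check whether t == -1 implies it.
Every state satisfying the precondition satisfies the weakest precondition: the implication holds.
Answer: valid


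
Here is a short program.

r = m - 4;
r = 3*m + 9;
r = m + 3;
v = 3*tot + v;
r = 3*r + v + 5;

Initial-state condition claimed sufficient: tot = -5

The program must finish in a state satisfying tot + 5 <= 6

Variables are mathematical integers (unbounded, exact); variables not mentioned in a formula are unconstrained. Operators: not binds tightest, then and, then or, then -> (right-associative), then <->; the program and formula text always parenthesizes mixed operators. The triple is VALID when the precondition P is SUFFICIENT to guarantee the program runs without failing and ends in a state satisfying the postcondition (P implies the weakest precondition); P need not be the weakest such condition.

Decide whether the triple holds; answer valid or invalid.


Working backward. After the program, the postcondition tot + 5 <= 6 must hold; in canonical form it is tot <= 1.
Before r := 3*r + v + 5: tot <= 1
Before v := 3*tot + v: tot <= 1
Before r := m + 3: tot <= 1
Before r := 3*m + 9: tot <= 1
Before r := m - 4: tot <= 1
The weakest precondition is tot <= 1.
Check whether tot = -5 implies it.
Every state satisfying the precondition satisfies the weakest precondition: the implication holds.
Answer: valid


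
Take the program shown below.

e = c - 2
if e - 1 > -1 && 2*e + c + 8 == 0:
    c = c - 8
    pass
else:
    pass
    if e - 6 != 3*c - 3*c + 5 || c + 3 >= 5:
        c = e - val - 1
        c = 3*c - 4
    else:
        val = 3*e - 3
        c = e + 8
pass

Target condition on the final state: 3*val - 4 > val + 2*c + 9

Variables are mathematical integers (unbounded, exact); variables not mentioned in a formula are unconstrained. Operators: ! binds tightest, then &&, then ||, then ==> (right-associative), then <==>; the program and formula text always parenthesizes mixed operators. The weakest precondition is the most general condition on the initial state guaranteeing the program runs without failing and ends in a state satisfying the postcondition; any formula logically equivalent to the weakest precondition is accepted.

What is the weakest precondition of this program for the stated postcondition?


Working backward. After the program, the postcondition 3*val - 4 > val + 2*c + 9 must hold; in canonical form it is 2*val > 2*c + 13.
Before skip: 2*val > 2*c + 13
Then branch requires 2*val > 2*c - 3; else branch requires ((e != 11 || c >= 2) ==> 8*val > 6*e - 1) && ((!(e != 11 || c >= 2)) ==> 4*e > 35).
Before the if: ((e > 0 && c + 2*e == -8) ==> 2*val > 2*c - 3) && ((!(e > 0 && c + 2*e == -8)) ==> (((e != 11 || c >= 2) ==> 8*val > 6*e - 1) && ((!(e != 11 || c >= 2)) ==> 4*e > 35)))
Before e := c - 2: ((c > 2 && 3*c == -4) ==> 2*val > 2*c - 3) && ((!(c > 2 && 3*c == -4)) ==> (((c != 13 || c >= 2) ==> 8*val > 6*c - 13) && ((!(c != 13 || c >= 2)) ==> 4*c > 43)))
Answer: WP = ((c > 2 && 3*c == -4) ==> 2*val > 2*c - 3) && ((!(c > 2 && 3*c == -4)) ==> (((c != 13 || c >= 2) ==> 8*val > 6*c - 13) && ((!(c != 13 || c >= 2)) ==> 4*c > 43)))


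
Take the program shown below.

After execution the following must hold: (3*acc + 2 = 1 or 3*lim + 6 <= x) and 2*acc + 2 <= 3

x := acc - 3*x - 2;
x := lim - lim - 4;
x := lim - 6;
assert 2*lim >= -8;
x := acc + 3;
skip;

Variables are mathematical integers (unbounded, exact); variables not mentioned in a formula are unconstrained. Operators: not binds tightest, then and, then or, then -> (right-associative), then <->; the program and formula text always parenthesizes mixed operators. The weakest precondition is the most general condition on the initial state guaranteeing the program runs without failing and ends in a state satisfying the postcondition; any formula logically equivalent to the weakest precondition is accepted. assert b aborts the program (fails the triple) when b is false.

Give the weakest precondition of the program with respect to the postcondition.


Working backward. After the program, the postcondition (3*acc + 2 = 1 or 3*lim + 6 <= x) and 2*acc + 2 <= 3 must hold; in canonical form it is (3*acc = -1 or 3*lim <= x - 6) and 2*acc <= 1.
Before skip: (3*acc = -1 or 3*lim <= x - 6) and 2*acc <= 1
Before x := acc + 3: (3*acc = -1 or 3*lim <= acc - 3) and 2*acc <= 1
Before assert 2*lim >= -8: 2*lim >= -8 and (3*acc = -1 or 3*lim <= acc - 3) and 2*acc <= 1
Before x := lim - 6: 2*lim >= -8 and (3*acc = -1 or 3*lim <= acc - 3) and 2*acc <= 1
Before x := lim - lim - 4: 2*lim >= -8 and (3*acc = -1 or 3*lim <= acc - 3) and 2*acc <= 1
Before x := acc - 3*x - 2: 2*lim >= -8 and (3*acc = -1 or 3*lim <= acc - 3) and 2*acc <= 1
Answer: WP = 2*lim >= -8 and (3*acc = -1 or 3*lim <= acc - 3) and 2*acc <= 1


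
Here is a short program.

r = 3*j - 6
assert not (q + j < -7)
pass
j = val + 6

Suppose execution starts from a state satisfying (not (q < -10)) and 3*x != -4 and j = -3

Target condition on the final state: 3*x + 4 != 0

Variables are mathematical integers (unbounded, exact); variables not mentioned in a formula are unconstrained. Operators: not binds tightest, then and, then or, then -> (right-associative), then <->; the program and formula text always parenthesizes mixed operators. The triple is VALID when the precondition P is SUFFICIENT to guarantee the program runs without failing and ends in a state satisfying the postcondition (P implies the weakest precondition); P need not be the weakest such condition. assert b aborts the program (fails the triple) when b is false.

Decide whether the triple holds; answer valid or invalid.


Working backward. After the program, the postcondition 3*x + 4 != 0 must hold; in canonical form it is 3*x != -4.
Before j := val + 6: 3*x != -4
Before skip: 3*x != -4
Before assert not (q + j < -7): (not (j + q < -7)) and 3*x != -4
Before r := 3*j - 6: (not (j + q < -7)) and 3*x != -4
The weakest precondition is (not (j + q < -7)) and 3*x != -4.
Check whether (not (q < -10)) and 3*x != -4 and j = -3 implies it.
Countermodel: at the initial state j = -3, q = -10, x = 0, the precondition holds but the weakest precondition fails.
Answer: invalid


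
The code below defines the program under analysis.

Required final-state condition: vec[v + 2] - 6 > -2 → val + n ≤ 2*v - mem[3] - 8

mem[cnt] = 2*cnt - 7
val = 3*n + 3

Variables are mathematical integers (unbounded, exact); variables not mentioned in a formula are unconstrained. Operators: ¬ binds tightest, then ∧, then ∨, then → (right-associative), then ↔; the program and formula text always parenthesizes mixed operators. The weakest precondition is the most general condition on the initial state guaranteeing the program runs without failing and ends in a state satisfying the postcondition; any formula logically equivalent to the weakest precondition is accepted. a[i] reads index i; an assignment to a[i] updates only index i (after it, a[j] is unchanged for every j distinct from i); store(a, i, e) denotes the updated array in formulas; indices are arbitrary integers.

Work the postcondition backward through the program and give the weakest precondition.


Working backward. After the program, the postcondition vec[v + 2] - 6 > -2 → val + n ≤ 2*v - mem[3] - 8 must hold; in canonical form it is vec[v + 2] > 4 → mem[3] + n + val ≤ 2*v - 8.
Before val := 3*n + 3: vec[v + 2] > 4 → mem[3] + 4*n ≤ 2*v - 11
Before mem[cnt] := 2*cnt - 7: vec[v + 2] > 4 → store(mem, cnt, 2*cnt - 7)[3] + 4*n ≤ 2*v - 11
Answer: WP = vec[v + 2] > 4 → store(mem, cnt, 2*cnt - 7)[3] + 4*n ≤ 2*v - 11


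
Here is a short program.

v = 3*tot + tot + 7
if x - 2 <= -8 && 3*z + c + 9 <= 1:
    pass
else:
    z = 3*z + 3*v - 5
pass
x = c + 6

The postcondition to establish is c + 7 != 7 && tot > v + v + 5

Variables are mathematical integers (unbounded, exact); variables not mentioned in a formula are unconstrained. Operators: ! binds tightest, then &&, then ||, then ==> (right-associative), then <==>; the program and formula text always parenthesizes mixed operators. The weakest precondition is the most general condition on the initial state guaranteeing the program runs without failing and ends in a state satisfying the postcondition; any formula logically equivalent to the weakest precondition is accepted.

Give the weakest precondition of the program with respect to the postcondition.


Working backward. After the program, the postcondition c + 7 != 7 && tot > v + v + 5 must hold; in canonical form it is c != 0 && tot > 2*v + 5.
Before x := c + 6: c != 0 && tot > 2*v + 5
Before skip: c != 0 && tot > 2*v + 5
Then branch requires c != 0 && tot > 2*v + 5; else branch requires c != 0 && tot > 2*v + 5.
Before the if: ((x <= -6 && c + 3*z <= -8) ==> (c != 0 && tot > 2*v + 5)) && ((!(x <= -6 && c + 3*z <= -8)) ==> (c != 0 && tot > 2*v + 5))
Before v := 3*tot + tot + 7: ((x <= -6 && c + 3*z <= -8) ==> (c != 0 && 7*tot < -19)) && ((!(x <= -6 && c + 3*z <= -8)) ==> (c != 0 && 7*tot < -19))
Answer: WP = ((x <= -6 && c + 3*z <= -8) ==> (c != 0 && 7*tot < -19)) && ((!(x <= -6 && c + 3*z <= -8)) ==> (c != 0 && 7*tot < -19))


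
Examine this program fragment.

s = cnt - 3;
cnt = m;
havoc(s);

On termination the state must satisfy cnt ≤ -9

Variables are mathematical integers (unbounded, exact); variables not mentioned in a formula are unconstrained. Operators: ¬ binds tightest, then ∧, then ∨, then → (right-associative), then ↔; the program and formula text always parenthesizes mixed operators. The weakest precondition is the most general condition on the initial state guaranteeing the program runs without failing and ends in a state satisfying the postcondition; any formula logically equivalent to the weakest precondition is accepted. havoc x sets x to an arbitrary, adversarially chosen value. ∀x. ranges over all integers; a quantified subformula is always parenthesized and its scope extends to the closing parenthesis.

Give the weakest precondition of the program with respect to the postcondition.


Working backward. After the program, cnt ≤ -9 must hold.
Before havoc s: cnt ≤ -9
Before cnt := m: m ≤ -9
Before s := cnt - 3: m ≤ -9
Answer: WP = m ≤ -9


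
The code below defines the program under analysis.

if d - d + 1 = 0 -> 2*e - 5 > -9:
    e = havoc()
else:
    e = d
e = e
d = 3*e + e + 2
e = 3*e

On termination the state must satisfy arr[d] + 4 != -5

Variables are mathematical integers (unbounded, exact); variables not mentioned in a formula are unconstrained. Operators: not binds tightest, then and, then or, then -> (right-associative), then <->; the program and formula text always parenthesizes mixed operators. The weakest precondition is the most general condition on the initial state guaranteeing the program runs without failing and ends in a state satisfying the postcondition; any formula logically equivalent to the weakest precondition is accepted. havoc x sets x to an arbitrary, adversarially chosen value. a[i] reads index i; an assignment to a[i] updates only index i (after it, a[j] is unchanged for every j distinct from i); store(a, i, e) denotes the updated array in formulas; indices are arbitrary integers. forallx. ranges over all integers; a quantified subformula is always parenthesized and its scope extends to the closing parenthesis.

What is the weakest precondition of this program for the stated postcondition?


Working backward. After the program, the postcondition arr[d] + 4 != -5 must hold; in canonical form it is arr[d] != -9.
Before e := 3*e: arr[d] != -9
Before d := 3*e + e + 2: arr[4*e + 2] != -9
Before e := e: arr[4*e + 2] != -9
Then branch requires forall e_1. arr[4*e_1 + 2] != -9; else branch requires arr[4*d + 2] != -9.
Before the if: forall e_1. arr[4*e_1 + 2] != -9
Answer: WP = forall e_1. arr[4*e_1 + 2] != -9


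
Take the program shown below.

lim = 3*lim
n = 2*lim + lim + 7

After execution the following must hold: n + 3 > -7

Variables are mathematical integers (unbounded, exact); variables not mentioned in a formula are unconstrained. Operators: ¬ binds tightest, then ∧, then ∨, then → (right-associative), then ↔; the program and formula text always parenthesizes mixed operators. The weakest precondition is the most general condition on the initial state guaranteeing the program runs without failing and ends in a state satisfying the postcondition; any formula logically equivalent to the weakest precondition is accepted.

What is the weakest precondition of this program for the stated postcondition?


Working backward. After the program, the postcondition n + 3 > -7 must hold; in canonical form it is n > -10.
Before n := 2*lim + lim + 7: 3*lim > -17
Before lim := 3*lim: 9*lim > -17
Answer: WP = 9*lim > -17


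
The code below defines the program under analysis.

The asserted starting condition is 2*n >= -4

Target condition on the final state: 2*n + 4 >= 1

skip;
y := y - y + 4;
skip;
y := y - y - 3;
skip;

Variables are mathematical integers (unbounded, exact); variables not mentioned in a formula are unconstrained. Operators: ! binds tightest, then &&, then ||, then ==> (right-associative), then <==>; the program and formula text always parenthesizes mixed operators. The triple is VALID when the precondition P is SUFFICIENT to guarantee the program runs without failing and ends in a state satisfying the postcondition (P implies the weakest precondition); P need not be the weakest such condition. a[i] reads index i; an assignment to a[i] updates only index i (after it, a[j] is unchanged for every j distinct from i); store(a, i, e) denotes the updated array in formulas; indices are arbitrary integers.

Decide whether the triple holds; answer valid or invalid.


Working backward. After the program, the postcondition 2*n + 4 >= 1 must hold; in canonical form it is 2*n >= -3.
Before skip: 2*n >= -3
Before y := y - y - 3: 2*n >= -3
Before skip: 2*n >= -3
Before y := y - y + 4: 2*n >= -3
Before skip: 2*n >= -3
The weakest precondition is 2*n >= -3.
Check whether 2*n >= -4 implies it.
Countermodel: at the initial state n = -2, the precondition holds but the weakest precondition fails.
Answer: invalid


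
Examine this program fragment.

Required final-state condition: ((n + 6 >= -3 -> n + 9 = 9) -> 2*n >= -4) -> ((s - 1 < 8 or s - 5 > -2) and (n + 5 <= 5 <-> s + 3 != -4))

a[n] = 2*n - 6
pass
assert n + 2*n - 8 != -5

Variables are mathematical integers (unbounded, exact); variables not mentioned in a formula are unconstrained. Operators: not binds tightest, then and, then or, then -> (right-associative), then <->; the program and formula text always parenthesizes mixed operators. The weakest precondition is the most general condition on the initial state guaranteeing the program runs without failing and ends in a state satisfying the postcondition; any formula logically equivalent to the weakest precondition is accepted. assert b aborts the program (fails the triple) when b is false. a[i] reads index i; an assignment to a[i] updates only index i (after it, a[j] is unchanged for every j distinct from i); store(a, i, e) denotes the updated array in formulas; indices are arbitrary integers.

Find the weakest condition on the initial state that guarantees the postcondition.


Working backward. After the program, the postcondition ((n + 6 >= -3 -> n + 9 = 9) -> 2*n >= -4) -> ((s - 1 < 8 or s - 5 > -2) and (n + 5 <= 5 <-> s + 3 != -4)) must hold; in canonical form it is ((n >= -9 -> n = 0) -> 2*n >= -4) -> ((s < 9 or s > 3) and (n <= 0 <-> s != -7)).
Before assert n + 2*n - 8 != -5: 3*n != 3 and (((n >= -9 -> n = 0) -> 2*n >= -4) -> ((s < 9 or s > 3) and (n <= 0 <-> s != -7)))
Before skip: 3*n != 3 and (((n >= -9 -> n = 0) -> 2*n >= -4) -> ((s < 9 or s > 3) and (n <= 0 <-> s != -7)))
Before a[n] := 2*n - 6: 3*n != 3 and (((n >= -9 -> n = 0) -> 2*n >= -4) -> ((s < 9 or s > 3) and (n <= 0 <-> s != -7)))
Answer: WP = 3*n != 3 and (((n >= -9 -> n = 0) -> 2*n >= -4) -> ((s < 9 or s > 3) and (n <= 0 <-> s != -7)))


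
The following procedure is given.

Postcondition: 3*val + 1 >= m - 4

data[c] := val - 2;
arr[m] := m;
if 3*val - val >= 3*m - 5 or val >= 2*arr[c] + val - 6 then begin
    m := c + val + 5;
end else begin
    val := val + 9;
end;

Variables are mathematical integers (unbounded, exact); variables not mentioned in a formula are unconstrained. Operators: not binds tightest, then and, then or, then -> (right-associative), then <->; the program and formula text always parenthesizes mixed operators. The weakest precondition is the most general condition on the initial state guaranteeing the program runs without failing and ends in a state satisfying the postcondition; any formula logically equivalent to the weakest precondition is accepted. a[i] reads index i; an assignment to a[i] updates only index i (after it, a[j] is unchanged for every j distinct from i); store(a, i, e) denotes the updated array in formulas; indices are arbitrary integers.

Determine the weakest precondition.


Working backward. After the program, the postcondition 3*val + 1 >= m - 4 must hold; in canonical form it is 3*val >= m - 5.
Then branch requires 2*val >= c; else branch requires 3*val >= m - 32.
Before the if: ((2*val >= 3*m - 5 or 2*arr[c] <= 6) -> 2*val >= c) and ((not (2*val >= 3*m - 5 or 2*arr[c] <= 6)) -> 3*val >= m - 32)
Before arr[m] := m: ((2*val >= 3*m - 5 or 2*store(arr, m, m)[c] <= 6) -> 2*val >= c) and ((not (2*val >= 3*m - 5 or 2*store(arr, m, m)[c] <= 6)) -> 3*val >= m - 32)
Before data[c] := val - 2: ((2*val >= 3*m - 5 or 2*store(arr, m, m)[c] <= 6) -> 2*val >= c) and ((not (2*val >= 3*m - 5 or 2*store(arr, m, m)[c] <= 6)) -> 3*val >= m - 32)
Answer: WP = ((2*val >= 3*m - 5 or 2*store(arr, m, m)[c] <= 6) -> 2*val >= c) and ((not (2*val >= 3*m - 5 or 2*store(arr, m, m)[c] <= 6)) -> 3*val >= m - 32)


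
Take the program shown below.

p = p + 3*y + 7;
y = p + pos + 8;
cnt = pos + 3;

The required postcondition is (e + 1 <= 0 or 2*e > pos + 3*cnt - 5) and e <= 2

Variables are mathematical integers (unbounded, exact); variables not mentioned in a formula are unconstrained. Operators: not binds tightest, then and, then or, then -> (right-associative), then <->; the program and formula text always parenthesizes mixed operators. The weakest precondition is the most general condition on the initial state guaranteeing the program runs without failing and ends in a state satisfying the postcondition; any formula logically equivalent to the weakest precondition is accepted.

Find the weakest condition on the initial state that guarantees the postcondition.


Working backward. After the program, the postcondition (e + 1 <= 0 or 2*e > pos + 3*cnt - 5) and e <= 2 must hold; in canonical form it is (e <= -1 or 2*e > 3*cnt + pos - 5) and e <= 2.
Before cnt := pos + 3: (e <= -1 or 2*e > 4*pos + 4) and e <= 2
Before y := p + pos + 8: (e <= -1 or 2*e > 4*pos + 4) and e <= 2
Before p := p + 3*y + 7: (e <= -1 or 2*e > 4*pos + 4) and e <= 2
Answer: WP = (e <= -1 or 2*e > 4*pos + 4) and e <= 2


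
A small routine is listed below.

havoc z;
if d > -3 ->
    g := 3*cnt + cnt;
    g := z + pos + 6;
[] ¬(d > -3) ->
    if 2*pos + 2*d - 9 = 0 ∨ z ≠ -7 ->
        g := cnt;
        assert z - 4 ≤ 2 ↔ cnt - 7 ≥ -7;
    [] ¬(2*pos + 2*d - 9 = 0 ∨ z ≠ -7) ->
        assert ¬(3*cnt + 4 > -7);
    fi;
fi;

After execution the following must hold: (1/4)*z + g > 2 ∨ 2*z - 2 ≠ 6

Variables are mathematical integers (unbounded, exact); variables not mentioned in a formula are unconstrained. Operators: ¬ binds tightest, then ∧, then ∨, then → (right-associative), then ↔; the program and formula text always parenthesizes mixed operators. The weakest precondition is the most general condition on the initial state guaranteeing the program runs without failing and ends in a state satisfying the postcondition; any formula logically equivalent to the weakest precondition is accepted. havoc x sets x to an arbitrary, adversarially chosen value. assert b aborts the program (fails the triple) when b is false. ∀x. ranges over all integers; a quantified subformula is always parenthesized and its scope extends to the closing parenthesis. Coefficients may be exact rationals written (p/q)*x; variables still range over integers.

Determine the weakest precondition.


Working backward. After the program, the postcondition (1/4)*z + g > 2 ∨ 2*z - 2 ≠ 6 must hold; in canonical form it is g + (1/4)*z > 2 ∨ 2*z ≠ 8.
Then branch requires pos + (5/4)*z > -4 ∨ 2*z ≠ 8; else branch requires ((2*d + 2*pos = 9 ∨ z ≠ -7) → ((z ≤ 6 ↔ cnt ≥ 0) ∧ (cnt + (1/4)*z > 2 ∨ 2*z ≠ 8))) ∧ ((¬(2*d + 2*pos = 9 ∨ z ≠ -7)) → ((¬(3*cnt > -11)) ∧ (g + (1/4)*z > 2 ∨ 2*z ≠ 8))).
Before the if: (d > -3 → (pos + (5/4)*z > -4 ∨ 2*z ≠ 8)) ∧ ((¬(d > -3)) → (((2*d + 2*pos = 9 ∨ z ≠ -7) → ((z ≤ 6 ↔ cnt ≥ 0) ∧ (cnt + (1/4)*z > 2 ∨ 2*z ≠ 8))) ∧ ((¬(2*d + 2*pos = 9 ∨ z ≠ -7)) → ((¬(3*cnt > -11)) ∧ (g + (1/4)*z > 2 ∨ 2*z ≠ 8)))))
Before havoc z: ∀z_1. ((d > -3 → (pos + (5/4)*z_1 > -4 ∨ 2*z_1 ≠ 8)) ∧ ((¬(d > -3)) → (((2*d + 2*pos = 9 ∨ z_1 ≠ -7) → ((z_1 ≤ 6 ↔ cnt ≥ 0) ∧ (cnt + (1/4)*z_1 > 2 ∨ 2*z_1 ≠ 8))) ∧ ((¬(2*d + 2*pos = 9 ∨ z_1 ≠ -7)) → ((¬(3*cnt > -11)) ∧ (g + (1/4)*z_1 > 2 ∨ 2*z_1 ≠ 8))))))
Answer: WP = ∀z_1. ((d > -3 → (pos + (5/4)*z_1 > -4 ∨ 2*z_1 ≠ 8)) ∧ ((¬(d > -3)) → (((2*d + 2*pos = 9 ∨ z_1 ≠ -7) → ((z_1 ≤ 6 ↔ cnt ≥ 0) ∧ (cnt + (1/4)*z_1 > 2 ∨ 2*z_1 ≠ 8))) ∧ ((¬(2*d + 2*pos = 9 ∨ z_1 ≠ -7)) → ((¬(3*cnt > -11)) ∧ (g + (1/4)*z_1 > 2 ∨ 2*z_1 ≠ 8))))))


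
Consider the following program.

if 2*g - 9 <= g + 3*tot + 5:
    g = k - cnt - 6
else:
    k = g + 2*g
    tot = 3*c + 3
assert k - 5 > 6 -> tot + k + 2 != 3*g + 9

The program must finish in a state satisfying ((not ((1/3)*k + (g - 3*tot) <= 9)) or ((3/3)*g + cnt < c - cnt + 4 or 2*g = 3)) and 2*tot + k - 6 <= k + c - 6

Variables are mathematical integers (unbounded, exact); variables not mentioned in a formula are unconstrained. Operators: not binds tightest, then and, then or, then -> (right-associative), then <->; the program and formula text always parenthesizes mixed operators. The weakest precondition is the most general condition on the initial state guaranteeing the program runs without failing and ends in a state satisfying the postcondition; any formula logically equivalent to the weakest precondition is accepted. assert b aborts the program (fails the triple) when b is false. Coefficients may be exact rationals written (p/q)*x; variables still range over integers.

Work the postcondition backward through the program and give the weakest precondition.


Working backward. After the program, the postcondition ((not ((1/3)*k + (g - 3*tot) <= 9)) or ((3/3)*g + cnt < c - cnt + 4 or 2*g = 3)) and 2*tot + k - 6 <= k + c - 6 must hold; in canonical form it is ((not (g + (1/3)*k <= 3*tot + 9)) or 2*cnt + g < c + 4 or 2*g = 3) and 2*tot <= c.
Before assert k - 5 > 6 -> tot + k + 2 != 3*g + 9: (k > 11 -> k + tot != 3*g + 7) and ((not (g + (1/3)*k <= 3*tot + 9)) or 2*cnt + g < c + 4 or 2*g = 3) and 2*tot <= c
Then branch requires (k > 11 -> 3*cnt + tot != 2*k - 11) and ((not ((4/3)*k <= cnt + 3*tot + 15)) or cnt + k < c + 10 or 2*k = 2*cnt + 15) and 2*tot <= c; else branch requires (3*g > 11 -> 3*c != 4) and ((not (2*g <= 9*c + 18)) or 2*cnt + g < c + 4 or 2*g = 3) and 5*c <= -6.
Before the if: (g <= 3*tot + 14 -> ((k > 11 -> 3*cnt + tot != 2*k - 11) and ((not ((4/3)*k <= cnt + 3*tot + 15)) or cnt + k < c + 10 or 2*k = 2*cnt + 15) and 2*tot <= c)) and ((not (g <= 3*tot + 14)) -> ((3*g > 11 -> 3*c != 4) and ((not (2*g <= 9*c + 18)) or 2*cnt + g < c + 4 or 2*g = 3) and 5*c <= -6))
Answer: WP = (g <= 3*tot + 14 -> ((k > 11 -> 3*cnt + tot != 2*k - 11) and ((not ((4/3)*k <= cnt + 3*tot + 15)) or cnt + k < c + 10 or 2*k = 2*cnt + 15) and 2*tot <= c)) and ((not (g <= 3*tot + 14)) -> ((3*g > 11 -> 3*c != 4) and ((not (2*g <= 9*c + 18)) or 2*cnt + g < c + 4 or 2*g = 3) and 5*c <= -6))


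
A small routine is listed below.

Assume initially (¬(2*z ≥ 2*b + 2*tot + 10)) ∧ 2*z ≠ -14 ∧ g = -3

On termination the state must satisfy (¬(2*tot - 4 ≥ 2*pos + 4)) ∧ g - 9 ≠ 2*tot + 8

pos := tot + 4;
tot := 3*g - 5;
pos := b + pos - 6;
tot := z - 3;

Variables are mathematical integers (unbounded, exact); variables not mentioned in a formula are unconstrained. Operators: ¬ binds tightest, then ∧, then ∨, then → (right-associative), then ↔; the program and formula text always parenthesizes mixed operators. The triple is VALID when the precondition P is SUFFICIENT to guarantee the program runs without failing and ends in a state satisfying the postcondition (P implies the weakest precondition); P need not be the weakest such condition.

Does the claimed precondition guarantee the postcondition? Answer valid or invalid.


Working backward. After the program, the postcondition (¬(2*tot - 4 ≥ 2*pos + 4)) ∧ g - 9 ≠ 2*tot + 8 must hold; in canonical form it is (¬(2*tot ≥ 2*pos + 8)) ∧ g ≠ 2*tot + 17.
Before tot := z - 3: (¬(2*z ≥ 2*pos + 14)) ∧ g ≠ 2*z + 11
Before pos := b + pos - 6: (¬(2*z ≥ 2*b + 2*pos + 2)) ∧ g ≠ 2*z + 11
Before tot := 3*g - 5: (¬(2*z ≥ 2*b + 2*pos + 2)) ∧ g ≠ 2*z + 11
Before pos := tot + 4: (¬(2*z ≥ 2*b + 2*tot + 10)) ∧ g ≠ 2*z + 11
The weakest precondition is (¬(2*z ≥ 2*b + 2*tot + 10)) ∧ g ≠ 2*z + 11.
Check whether (¬(2*z ≥ 2*b + 2*tot + 10)) ∧ 2*z ≠ -14 ∧ g = -3 implies it.
Every state satisfying the precondition satisfies the weakest precondition: the implication holds.
Answer: valid


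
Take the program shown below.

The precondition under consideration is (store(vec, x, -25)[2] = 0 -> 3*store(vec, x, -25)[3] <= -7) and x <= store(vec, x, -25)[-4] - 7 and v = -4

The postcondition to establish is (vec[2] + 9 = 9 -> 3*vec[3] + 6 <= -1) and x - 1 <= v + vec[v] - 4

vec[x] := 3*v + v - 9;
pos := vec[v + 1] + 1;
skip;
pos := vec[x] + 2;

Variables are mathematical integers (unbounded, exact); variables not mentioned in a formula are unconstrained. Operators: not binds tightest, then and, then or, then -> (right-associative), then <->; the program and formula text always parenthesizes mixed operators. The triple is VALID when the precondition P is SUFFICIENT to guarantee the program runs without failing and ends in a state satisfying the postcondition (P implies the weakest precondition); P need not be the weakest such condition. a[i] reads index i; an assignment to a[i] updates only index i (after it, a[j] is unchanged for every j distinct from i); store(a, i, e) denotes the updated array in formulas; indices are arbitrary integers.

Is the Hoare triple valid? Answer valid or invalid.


Working backward. After the program, the postcondition (vec[2] + 9 = 9 -> 3*vec[3] + 6 <= -1) and x - 1 <= v + vec[v] - 4 must hold; in canonical form it is (vec[2] = 0 -> 3*vec[3] <= -7) and x <= vec[v] + v - 3.
Before pos := vec[x] + 2: (vec[2] = 0 -> 3*vec[3] <= -7) and x <= vec[v] + v - 3
Before skip: (vec[2] = 0 -> 3*vec[3] <= -7) and x <= vec[v] + v - 3
Before pos := vec[v + 1] + 1: (vec[2] = 0 -> 3*vec[3] <= -7) and x <= vec[v] + v - 3
Before vec[x] := 3*v + v - 9: (store(vec, x, 4*v - 9)[2] = 0 -> 3*store(vec, x, 4*v - 9)[3] <= -7) and x <= store(vec, x, 4*v - 9)[v] + v - 3
The weakest precondition is (store(vec, x, 4*v - 9)[2] = 0 -> 3*store(vec, x, 4*v - 9)[3] <= -7) and x <= store(vec, x, 4*v - 9)[v] + v - 3.
Check whether (store(vec, x, -25)[2] = 0 -> 3*store(vec, x, -25)[3] <= -7) and x <= store(vec, x, -25)[-4] - 7 and v = -4 implies it.
Every state satisfying the precondition satisfies the weakest precondition: the implication holds.
Answer: valid


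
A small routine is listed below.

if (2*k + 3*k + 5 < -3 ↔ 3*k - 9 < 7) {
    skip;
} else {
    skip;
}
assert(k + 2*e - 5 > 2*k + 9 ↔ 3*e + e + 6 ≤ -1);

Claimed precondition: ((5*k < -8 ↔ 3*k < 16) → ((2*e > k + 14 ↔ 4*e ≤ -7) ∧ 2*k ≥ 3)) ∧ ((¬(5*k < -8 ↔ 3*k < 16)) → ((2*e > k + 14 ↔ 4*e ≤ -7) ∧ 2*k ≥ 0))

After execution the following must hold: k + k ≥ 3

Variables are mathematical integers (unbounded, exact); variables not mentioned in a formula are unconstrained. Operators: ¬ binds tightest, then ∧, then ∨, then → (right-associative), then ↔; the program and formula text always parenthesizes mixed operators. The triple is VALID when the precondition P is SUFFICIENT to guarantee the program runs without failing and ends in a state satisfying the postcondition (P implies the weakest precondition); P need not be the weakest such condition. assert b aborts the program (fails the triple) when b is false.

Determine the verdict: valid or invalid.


Working backward. After the program, the postcondition k + k ≥ 3 must hold; in canonical form it is 2*k ≥ 3.
Before assert k + 2*e - 5 > 2*k + 9 ↔ 3*e + e + 6 ≤ -1: (2*e > k + 14 ↔ 4*e ≤ -7) ∧ 2*k ≥ 3
Then branch requires (2*e > k + 14 ↔ 4*e ≤ -7) ∧ 2*k ≥ 3; else branch requires (2*e > k + 14 ↔ 4*e ≤ -7) ∧ 2*k ≥ 3.
Before the if: ((5*k < -8 ↔ 3*k < 16) → ((2*e > k + 14 ↔ 4*e ≤ -7) ∧ 2*k ≥ 3)) ∧ ((¬(5*k < -8 ↔ 3*k < 16)) → ((2*e > k + 14 ↔ 4*e ≤ -7) ∧ 2*k ≥ 3))
The weakest precondition is ((5*k < -8 ↔ 3*k < 16) → ((2*e > k + 14 ↔ 4*e ≤ -7) ∧ 2*k ≥ 3)) ∧ ((¬(5*k < -8 ↔ 3*k < 16)) → ((2*e > k + 14 ↔ 4*e ≤ -7) ∧ 2*k ≥ 3)).
Check whether ((5*k < -8 ↔ 3*k < 16) → ((2*e > k + 14 ↔ 4*e ≤ -7) ∧ 2*k ≥ 3)) ∧ ((¬(5*k < -8 ↔ 3*k < 16)) → ((2*e > k + 14 ↔ 4*e ≤ -7) ∧ 2*k ≥ 0)) implies it.
Countermodel: at the initial state e = 0, k = 0, the precondition holds but the weakest precondition fails.
Answer: invalid


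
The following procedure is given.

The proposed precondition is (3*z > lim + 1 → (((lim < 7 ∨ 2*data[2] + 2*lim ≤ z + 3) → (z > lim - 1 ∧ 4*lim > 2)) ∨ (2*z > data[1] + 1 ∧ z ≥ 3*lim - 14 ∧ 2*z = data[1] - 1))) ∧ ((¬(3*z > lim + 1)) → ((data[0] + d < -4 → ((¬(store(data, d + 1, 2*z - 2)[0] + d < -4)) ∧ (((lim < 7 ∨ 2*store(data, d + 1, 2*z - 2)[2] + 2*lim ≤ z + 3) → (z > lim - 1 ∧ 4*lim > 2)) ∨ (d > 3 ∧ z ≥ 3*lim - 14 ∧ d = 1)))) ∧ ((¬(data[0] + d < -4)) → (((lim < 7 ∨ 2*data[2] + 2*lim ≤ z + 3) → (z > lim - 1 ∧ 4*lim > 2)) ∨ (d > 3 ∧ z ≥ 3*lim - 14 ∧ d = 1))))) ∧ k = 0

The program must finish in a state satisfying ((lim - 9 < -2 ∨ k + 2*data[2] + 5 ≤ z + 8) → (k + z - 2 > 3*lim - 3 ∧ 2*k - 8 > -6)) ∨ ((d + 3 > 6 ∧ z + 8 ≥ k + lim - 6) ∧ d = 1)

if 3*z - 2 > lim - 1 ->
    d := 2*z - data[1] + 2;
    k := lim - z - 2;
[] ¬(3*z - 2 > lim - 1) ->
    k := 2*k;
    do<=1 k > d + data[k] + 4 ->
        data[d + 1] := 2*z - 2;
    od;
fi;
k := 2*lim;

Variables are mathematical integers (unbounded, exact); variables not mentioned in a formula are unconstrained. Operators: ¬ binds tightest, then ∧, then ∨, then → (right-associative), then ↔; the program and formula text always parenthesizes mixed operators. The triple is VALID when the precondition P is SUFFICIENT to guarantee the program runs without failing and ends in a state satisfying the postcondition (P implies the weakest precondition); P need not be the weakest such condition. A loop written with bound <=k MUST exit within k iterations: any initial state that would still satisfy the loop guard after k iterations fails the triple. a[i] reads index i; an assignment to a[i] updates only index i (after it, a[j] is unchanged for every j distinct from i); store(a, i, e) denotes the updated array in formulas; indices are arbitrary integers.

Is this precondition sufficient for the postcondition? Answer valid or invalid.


Working backward. After the program, the postcondition ((lim - 9 < -2 ∨ k + 2*data[2] + 5 ≤ z + 8) → (k + z - 2 > 3*lim - 3 ∧ 2*k - 8 > -6)) ∨ ((d + 3 > 6 ∧ z + 8 ≥ k + lim - 6) ∧ d = 1) must hold; in canonical form it is ((lim < 7 ∨ 2*data[2] + k ≤ z + 3) → (k + z > 3*lim - 1 ∧ 2*k > 2)) ∨ (d > 3 ∧ z ≥ k + lim - 14 ∧ d = 1).
Before k := 2*lim: ((lim < 7 ∨ 2*data[2] + 2*lim ≤ z + 3) → (z > lim - 1 ∧ 4*lim > 2)) ∨ (d > 3 ∧ z ≥ 3*lim - 14 ∧ d = 1)
Then branch requires ((lim < 7 ∨ 2*data[2] + 2*lim ≤ z + 3) → (z > lim - 1 ∧ 4*lim > 2)) ∨ (2*z > data[1] + 1 ∧ z ≥ 3*lim - 14 ∧ 2*z = data[1] - 1); else branch requires (2*k > data[2*k] + d + 4 → ((¬(2*k > store(data, d + 1, 2*z - 2)[2*k] + d + 4)) ∧ (((lim < 7 ∨ 2*store(data, d + 1, 2*z - 2)[2] + 2*lim ≤ z + 3) → (z > lim - 1 ∧ 4*lim > 2)) ∨ (d > 3 ∧ z ≥ 3*lim - 14 ∧ d = 1)))) ∧ ((¬(2*k > data[2*k] + d + 4)) → (((lim < 7 ∨ 2*data[2] + 2*lim ≤ z + 3) → (z > lim - 1 ∧ 4*lim > 2)) ∨ (d > 3 ∧ z ≥ 3*lim - 14 ∧ d = 1))).
Before the if: (3*z > lim + 1 → (((lim < 7 ∨ 2*data[2] + 2*lim ≤ z + 3) → (z > lim - 1 ∧ 4*lim > 2)) ∨ (2*z > data[1] + 1 ∧ z ≥ 3*lim - 14 ∧ 2*z = data[1] - 1))) ∧ ((¬(3*z > lim + 1)) → ((2*k > data[2*k] + d + 4 → ((¬(2*k > store(data, d + 1, 2*z - 2)[2*k] + d + 4)) ∧ (((lim < 7 ∨ 2*store(data, d + 1, 2*z - 2)[2] + 2*lim ≤ z + 3) → (z > lim - 1 ∧ 4*lim > 2)) ∨ (d > 3 ∧ z ≥ 3*lim - 14 ∧ d = 1)))) ∧ ((¬(2*k > data[2*k] + d + 4)) → (((lim < 7 ∨ 2*data[2] + 2*lim ≤ z + 3) → (z > lim - 1 ∧ 4*lim > 2)) ∨ (d > 3 ∧ z ≥ 3*lim - 14 ∧ d = 1)))))
The weakest precondition is (3*z > lim + 1 → (((lim < 7 ∨ 2*data[2] + 2*lim ≤ z + 3) → (z > lim - 1 ∧ 4*lim > 2)) ∨ (2*z > data[1] + 1 ∧ z ≥ 3*lim - 14 ∧ 2*z = data[1] - 1))) ∧ ((¬(3*z > lim + 1)) → ((2*k > data[2*k] + d + 4 → ((¬(2*k > store(data, d + 1, 2*z - 2)[2*k] + d + 4)) ∧ (((lim < 7 ∨ 2*store(data, d + 1, 2*z - 2)[2] + 2*lim ≤ z + 3) → (z > lim - 1 ∧ 4*lim > 2)) ∨ (d > 3 ∧ z ≥ 3*lim - 14 ∧ d = 1)))) ∧ ((¬(2*k > data[2*k] + d + 4)) → (((lim < 7 ∨ 2*data[2] + 2*lim ≤ z + 3) → (z > lim - 1 ∧ 4*lim > 2)) ∨ (d > 3 ∧ z ≥ 3*lim - 14 ∧ d = 1))))).
Check whether (3*z > lim + 1 → (((lim < 7 ∨ 2*data[2] + 2*lim ≤ z + 3) → (z > lim - 1 ∧ 4*lim > 2)) ∨ (2*z > data[1] + 1 ∧ z ≥ 3*lim - 14 ∧ 2*z = data[1] - 1))) ∧ ((¬(3*z > lim + 1)) → ((data[0] + d < -4 → ((¬(store(data, d + 1, 2*z - 2)[0] + d < -4)) ∧ (((lim < 7 ∨ 2*store(data, d + 1, 2*z - 2)[2] + 2*lim ≤ z + 3) → (z > lim - 1 ∧ 4*lim > 2)) ∨ (d > 3 ∧ z ≥ 3*lim - 14 ∧ d = 1)))) ∧ ((¬(data[0] + d < -4)) → (((lim < 7 ∨ 2*data[2] + 2*lim ≤ z + 3) → (z > lim - 1 ∧ 4*lim > 2)) ∨ (d > 3 ∧ z ≥ 3*lim - 14 ∧ d = 1))))) ∧ k = 0 implies it.
Every state satisfying the precondition satisfies the weakest precondition: the implication holds.
Answer: valid


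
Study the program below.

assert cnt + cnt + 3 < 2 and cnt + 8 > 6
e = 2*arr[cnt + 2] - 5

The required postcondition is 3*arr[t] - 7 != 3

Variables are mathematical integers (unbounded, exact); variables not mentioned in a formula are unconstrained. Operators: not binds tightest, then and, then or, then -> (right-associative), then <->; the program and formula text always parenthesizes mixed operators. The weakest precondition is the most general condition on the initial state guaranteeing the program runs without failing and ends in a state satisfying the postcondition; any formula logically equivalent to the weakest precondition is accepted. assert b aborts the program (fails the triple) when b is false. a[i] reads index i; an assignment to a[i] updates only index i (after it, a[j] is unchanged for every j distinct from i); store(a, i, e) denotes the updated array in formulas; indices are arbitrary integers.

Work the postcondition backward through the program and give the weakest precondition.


Working backward. After the program, the postcondition 3*arr[t] - 7 != 3 must hold; in canonical form it is 3*arr[t] != 10.
Before e := 2*arr[cnt + 2] - 5: 3*arr[t] != 10
Before assert cnt + cnt + 3 < 2 and cnt + 8 > 6: 2*cnt < -1 and cnt > -2 and 3*arr[t] != 10
Answer: WP = 2*cnt < -1 and cnt > -2 and 3*arr[t] != 10


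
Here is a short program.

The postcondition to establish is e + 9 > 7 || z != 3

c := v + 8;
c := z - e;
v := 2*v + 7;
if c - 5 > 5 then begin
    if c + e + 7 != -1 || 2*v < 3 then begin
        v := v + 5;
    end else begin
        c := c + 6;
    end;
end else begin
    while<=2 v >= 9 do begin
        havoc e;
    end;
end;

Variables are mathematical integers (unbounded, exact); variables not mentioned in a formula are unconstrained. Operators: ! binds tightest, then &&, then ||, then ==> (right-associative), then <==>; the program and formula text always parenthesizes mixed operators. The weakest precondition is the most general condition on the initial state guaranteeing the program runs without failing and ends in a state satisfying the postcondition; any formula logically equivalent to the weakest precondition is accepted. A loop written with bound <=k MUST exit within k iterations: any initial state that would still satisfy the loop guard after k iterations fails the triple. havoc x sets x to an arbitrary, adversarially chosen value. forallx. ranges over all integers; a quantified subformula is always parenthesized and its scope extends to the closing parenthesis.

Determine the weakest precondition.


Working backward. After the program, the postcondition e + 9 > 7 || z != 3 must hold; in canonical form it is e > -2 || z != 3.
Then branch requires ((c + e != -8 || 2*v < 3) ==> (e > -2 || z != 3)) && ((!(c + e != -8 || 2*v < 3)) ==> (e > -2 || z != 3)); else branch requires (v >= 9 ==> (forall e_2. ((v >= 9 ==> (forall e_1. ((!(v >= 9)) && (e_1 > -2 || z != 3)))) && ((!(v >= 9)) ==> (e_2 > -2 || z != 3))))) && ((!(v >= 9)) ==> (e > -2 || z != 3)).
Before the if: (c > 10 ==> (((c + e != -8 || 2*v < 3) ==> (e > -2 || z != 3)) && ((!(c + e != -8 || 2*v < 3)) ==> (e > -2 || z != 3)))) && ((!(c > 10)) ==> ((v >= 9 ==> (forall e_2. ((v >= 9 ==> (forall e_1. ((!(v >= 9)) && (e_1 > -2 || z != 3)))) && ((!(v >= 9)) ==> (e_2 > -2 || z != 3))))) && ((!(v >= 9)) ==> (e > -2 || z != 3))))
Before v := 2*v + 7: (c > 10 ==> (((c + e != -8 || 4*v < -11) ==> (e > -2 || z != 3)) && ((!(c + e != -8 || 4*v < -11)) ==> (e > -2 || z != 3)))) && ((!(c > 10)) ==> ((2*v >= 2 ==> (forall e_2. ((2*v >= 2 ==> (forall e_1. ((!(2*v >= 2)) && (e_1 > -2 || z != 3)))) && ((!(2*v >= 2)) ==> (e_2 > -2 || z != 3))))) && ((!(2*v >= 2)) ==> (e > -2 || z != 3))))
Before c := z - e: (z > e + 10 ==> (((z != -8 || 4*v < -11) ==> (e > -2 || z != 3)) && ((!(z != -8 || 4*v < -11)) ==> (e > -2 || z != 3)))) && ((!(z > e + 10)) ==> ((2*v >= 2 ==> (forall e_2. ((2*v >= 2 ==> (forall e_1. ((!(2*v >= 2)) && (e_1 > -2 || z != 3)))) && ((!(2*v >= 2)) ==> (e_2 > -2 || z != 3))))) && ((!(2*v >= 2)) ==> (e > -2 || z != 3))))
Before c := v + 8: (z > e + 10 ==> (((z != -8 || 4*v < -11) ==> (e > -2 || z != 3)) && ((!(z != -8 || 4*v < -11)) ==> (e > -2 || z != 3)))) && ((!(z > e + 10)) ==> ((2*v >= 2 ==> (forall e_2. ((2*v >= 2 ==> (forall e_1. ((!(2*v >= 2)) && (e_1 > -2 || z != 3)))) && ((!(2*v >= 2)) ==> (e_2 > -2 || z != 3))))) && ((!(2*v >= 2)) ==> (e > -2 || z != 3))))
Answer: WP = (z > e + 10 ==> (((z != -8 || 4*v < -11) ==> (e > -2 || z != 3)) && ((!(z != -8 || 4*v < -11)) ==> (e > -2 || z != 3)))) && ((!(z > e + 10)) ==> ((2*v >= 2 ==> (forall e_2. ((2*v >= 2 ==> (forall e_1. ((!(2*v >= 2)) && (e_1 > -2 || z != 3)))) && ((!(2*v >= 2)) ==> (e_2 > -2 || z != 3))))) && ((!(2*v >= 2)) ==> (e > -2 || z != 3))))
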